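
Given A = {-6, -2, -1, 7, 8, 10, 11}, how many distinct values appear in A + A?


A + A = {a + a' : a, a' ∈ A}; |A| = 7.
General bounds: 2|A| - 1 ≤ |A + A| ≤ |A|(|A|+1)/2, i.e. 13 ≤ |A + A| ≤ 28.
Lower bound 2|A|-1 is attained iff A is an arithmetic progression.
Enumerate sums a + a' for a ≤ a' (symmetric, so this suffices):
a = -6: -6+-6=-12, -6+-2=-8, -6+-1=-7, -6+7=1, -6+8=2, -6+10=4, -6+11=5
a = -2: -2+-2=-4, -2+-1=-3, -2+7=5, -2+8=6, -2+10=8, -2+11=9
a = -1: -1+-1=-2, -1+7=6, -1+8=7, -1+10=9, -1+11=10
a = 7: 7+7=14, 7+8=15, 7+10=17, 7+11=18
a = 8: 8+8=16, 8+10=18, 8+11=19
a = 10: 10+10=20, 10+11=21
a = 11: 11+11=22
Distinct sums: {-12, -8, -7, -4, -3, -2, 1, 2, 4, 5, 6, 7, 8, 9, 10, 14, 15, 16, 17, 18, 19, 20, 21, 22}
|A + A| = 24

|A + A| = 24


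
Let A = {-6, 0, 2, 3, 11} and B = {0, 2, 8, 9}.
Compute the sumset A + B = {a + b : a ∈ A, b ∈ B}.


A + B = {a + b : a ∈ A, b ∈ B}.
Enumerate all |A|·|B| = 5·4 = 20 pairs (a, b) and collect distinct sums.
a = -6: -6+0=-6, -6+2=-4, -6+8=2, -6+9=3
a = 0: 0+0=0, 0+2=2, 0+8=8, 0+9=9
a = 2: 2+0=2, 2+2=4, 2+8=10, 2+9=11
a = 3: 3+0=3, 3+2=5, 3+8=11, 3+9=12
a = 11: 11+0=11, 11+2=13, 11+8=19, 11+9=20
Collecting distinct sums: A + B = {-6, -4, 0, 2, 3, 4, 5, 8, 9, 10, 11, 12, 13, 19, 20}
|A + B| = 15

A + B = {-6, -4, 0, 2, 3, 4, 5, 8, 9, 10, 11, 12, 13, 19, 20}


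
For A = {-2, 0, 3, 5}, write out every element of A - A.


A - A = {a - a' : a, a' ∈ A}.
Compute a - a' for each ordered pair (a, a'):
a = -2: -2--2=0, -2-0=-2, -2-3=-5, -2-5=-7
a = 0: 0--2=2, 0-0=0, 0-3=-3, 0-5=-5
a = 3: 3--2=5, 3-0=3, 3-3=0, 3-5=-2
a = 5: 5--2=7, 5-0=5, 5-3=2, 5-5=0
Collecting distinct values (and noting 0 appears from a-a):
A - A = {-7, -5, -3, -2, 0, 2, 3, 5, 7}
|A - A| = 9

A - A = {-7, -5, -3, -2, 0, 2, 3, 5, 7}


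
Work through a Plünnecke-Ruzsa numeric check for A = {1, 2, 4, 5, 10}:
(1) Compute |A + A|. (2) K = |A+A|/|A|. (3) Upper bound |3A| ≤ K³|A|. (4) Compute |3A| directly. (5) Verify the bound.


|A| = 5.
Step 1: Compute A + A by enumerating all 25 pairs.
A + A = {2, 3, 4, 5, 6, 7, 8, 9, 10, 11, 12, 14, 15, 20}, so |A + A| = 14.
Step 2: Doubling constant K = |A + A|/|A| = 14/5 = 14/5 ≈ 2.8000.
Step 3: Plünnecke-Ruzsa gives |3A| ≤ K³·|A| = (2.8000)³ · 5 ≈ 109.7600.
Step 4: Compute 3A = A + A + A directly by enumerating all triples (a,b,c) ∈ A³; |3A| = 23.
Step 5: Check 23 ≤ 109.7600? Yes ✓.

K = 14/5, Plünnecke-Ruzsa bound K³|A| ≈ 109.7600, |3A| = 23, inequality holds.


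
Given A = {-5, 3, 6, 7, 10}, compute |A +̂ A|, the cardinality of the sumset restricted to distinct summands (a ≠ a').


Restricted sumset: A +̂ A = {a + a' : a ∈ A, a' ∈ A, a ≠ a'}.
Equivalently, take A + A and drop any sum 2a that is achievable ONLY as a + a for a ∈ A (i.e. sums representable only with equal summands).
Enumerate pairs (a, a') with a < a' (symmetric, so each unordered pair gives one sum; this covers all a ≠ a'):
  -5 + 3 = -2
  -5 + 6 = 1
  -5 + 7 = 2
  -5 + 10 = 5
  3 + 6 = 9
  3 + 7 = 10
  3 + 10 = 13
  6 + 7 = 13
  6 + 10 = 16
  7 + 10 = 17
Collected distinct sums: {-2, 1, 2, 5, 9, 10, 13, 16, 17}
|A +̂ A| = 9
(Reference bound: |A +̂ A| ≥ 2|A| - 3 for |A| ≥ 2, with |A| = 5 giving ≥ 7.)

|A +̂ A| = 9


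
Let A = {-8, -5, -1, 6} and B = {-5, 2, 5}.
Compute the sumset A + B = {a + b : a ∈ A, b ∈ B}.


A + B = {a + b : a ∈ A, b ∈ B}.
Enumerate all |A|·|B| = 4·3 = 12 pairs (a, b) and collect distinct sums.
a = -8: -8+-5=-13, -8+2=-6, -8+5=-3
a = -5: -5+-5=-10, -5+2=-3, -5+5=0
a = -1: -1+-5=-6, -1+2=1, -1+5=4
a = 6: 6+-5=1, 6+2=8, 6+5=11
Collecting distinct sums: A + B = {-13, -10, -6, -3, 0, 1, 4, 8, 11}
|A + B| = 9

A + B = {-13, -10, -6, -3, 0, 1, 4, 8, 11}


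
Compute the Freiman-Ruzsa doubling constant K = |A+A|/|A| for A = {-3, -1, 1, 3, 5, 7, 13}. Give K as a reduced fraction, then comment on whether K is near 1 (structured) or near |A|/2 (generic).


|A| = 7.
Compute A + A by enumerating all 49 pairs.
A + A = {-6, -4, -2, 0, 2, 4, 6, 8, 10, 12, 14, 16, 18, 20, 26}, so |A + A| = 15.
K = |A + A| / |A| = 15/7 (already in lowest terms) ≈ 2.1429.
Reference: AP of size 7 gives K = 13/7 ≈ 1.8571; a fully generic set of size 7 gives K ≈ 4.0000.

|A| = 7, |A + A| = 15, K = 15/7.


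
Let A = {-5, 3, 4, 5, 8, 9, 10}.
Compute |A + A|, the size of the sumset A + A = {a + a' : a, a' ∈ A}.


A + A = {a + a' : a, a' ∈ A}; |A| = 7.
General bounds: 2|A| - 1 ≤ |A + A| ≤ |A|(|A|+1)/2, i.e. 13 ≤ |A + A| ≤ 28.
Lower bound 2|A|-1 is attained iff A is an arithmetic progression.
Enumerate sums a + a' for a ≤ a' (symmetric, so this suffices):
a = -5: -5+-5=-10, -5+3=-2, -5+4=-1, -5+5=0, -5+8=3, -5+9=4, -5+10=5
a = 3: 3+3=6, 3+4=7, 3+5=8, 3+8=11, 3+9=12, 3+10=13
a = 4: 4+4=8, 4+5=9, 4+8=12, 4+9=13, 4+10=14
a = 5: 5+5=10, 5+8=13, 5+9=14, 5+10=15
a = 8: 8+8=16, 8+9=17, 8+10=18
a = 9: 9+9=18, 9+10=19
a = 10: 10+10=20
Distinct sums: {-10, -2, -1, 0, 3, 4, 5, 6, 7, 8, 9, 10, 11, 12, 13, 14, 15, 16, 17, 18, 19, 20}
|A + A| = 22

|A + A| = 22


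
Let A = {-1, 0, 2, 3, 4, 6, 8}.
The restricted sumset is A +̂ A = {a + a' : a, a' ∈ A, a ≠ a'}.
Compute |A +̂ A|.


Restricted sumset: A +̂ A = {a + a' : a ∈ A, a' ∈ A, a ≠ a'}.
Equivalently, take A + A and drop any sum 2a that is achievable ONLY as a + a for a ∈ A (i.e. sums representable only with equal summands).
Enumerate pairs (a, a') with a < a' (symmetric, so each unordered pair gives one sum; this covers all a ≠ a'):
  -1 + 0 = -1
  -1 + 2 = 1
  -1 + 3 = 2
  -1 + 4 = 3
  -1 + 6 = 5
  -1 + 8 = 7
  0 + 2 = 2
  0 + 3 = 3
  0 + 4 = 4
  0 + 6 = 6
  0 + 8 = 8
  2 + 3 = 5
  2 + 4 = 6
  2 + 6 = 8
  2 + 8 = 10
  3 + 4 = 7
  3 + 6 = 9
  3 + 8 = 11
  4 + 6 = 10
  4 + 8 = 12
  6 + 8 = 14
Collected distinct sums: {-1, 1, 2, 3, 4, 5, 6, 7, 8, 9, 10, 11, 12, 14}
|A +̂ A| = 14
(Reference bound: |A +̂ A| ≥ 2|A| - 3 for |A| ≥ 2, with |A| = 7 giving ≥ 11.)

|A +̂ A| = 14


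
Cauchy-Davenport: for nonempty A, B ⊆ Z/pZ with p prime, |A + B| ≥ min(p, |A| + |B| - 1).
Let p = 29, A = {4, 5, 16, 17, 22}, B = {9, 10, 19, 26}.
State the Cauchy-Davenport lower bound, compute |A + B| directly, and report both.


Cauchy-Davenport: |A + B| ≥ min(p, |A| + |B| - 1) for A, B nonempty in Z/pZ.
|A| = 5, |B| = 4, p = 29.
CD lower bound = min(29, 5 + 4 - 1) = min(29, 8) = 8.
Compute A + B mod 29 directly:
a = 4: 4+9=13, 4+10=14, 4+19=23, 4+26=1
a = 5: 5+9=14, 5+10=15, 5+19=24, 5+26=2
a = 16: 16+9=25, 16+10=26, 16+19=6, 16+26=13
a = 17: 17+9=26, 17+10=27, 17+19=7, 17+26=14
a = 22: 22+9=2, 22+10=3, 22+19=12, 22+26=19
A + B = {1, 2, 3, 6, 7, 12, 13, 14, 15, 19, 23, 24, 25, 26, 27}, so |A + B| = 15.
Verify: 15 ≥ 8? Yes ✓.

CD lower bound = 8, actual |A + B| = 15.


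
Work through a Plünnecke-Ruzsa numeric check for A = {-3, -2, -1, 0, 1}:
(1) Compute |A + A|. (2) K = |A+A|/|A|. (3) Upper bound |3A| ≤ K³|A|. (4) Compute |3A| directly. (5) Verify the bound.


|A| = 5.
Step 1: Compute A + A by enumerating all 25 pairs.
A + A = {-6, -5, -4, -3, -2, -1, 0, 1, 2}, so |A + A| = 9.
Step 2: Doubling constant K = |A + A|/|A| = 9/5 = 9/5 ≈ 1.8000.
Step 3: Plünnecke-Ruzsa gives |3A| ≤ K³·|A| = (1.8000)³ · 5 ≈ 29.1600.
Step 4: Compute 3A = A + A + A directly by enumerating all triples (a,b,c) ∈ A³; |3A| = 13.
Step 5: Check 13 ≤ 29.1600? Yes ✓.

K = 9/5, Plünnecke-Ruzsa bound K³|A| ≈ 29.1600, |3A| = 13, inequality holds.


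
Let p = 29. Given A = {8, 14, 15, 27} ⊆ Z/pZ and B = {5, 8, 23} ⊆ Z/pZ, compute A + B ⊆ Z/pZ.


Work in Z/29Z: reduce every sum a + b modulo 29.
Enumerate all 12 pairs:
a = 8: 8+5=13, 8+8=16, 8+23=2
a = 14: 14+5=19, 14+8=22, 14+23=8
a = 15: 15+5=20, 15+8=23, 15+23=9
a = 27: 27+5=3, 27+8=6, 27+23=21
Distinct residues collected: {2, 3, 6, 8, 9, 13, 16, 19, 20, 21, 22, 23}
|A + B| = 12 (out of 29 total residues).

A + B = {2, 3, 6, 8, 9, 13, 16, 19, 20, 21, 22, 23}


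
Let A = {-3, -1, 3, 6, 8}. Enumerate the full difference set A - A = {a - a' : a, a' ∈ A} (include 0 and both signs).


A - A = {a - a' : a, a' ∈ A}.
Compute a - a' for each ordered pair (a, a'):
a = -3: -3--3=0, -3--1=-2, -3-3=-6, -3-6=-9, -3-8=-11
a = -1: -1--3=2, -1--1=0, -1-3=-4, -1-6=-7, -1-8=-9
a = 3: 3--3=6, 3--1=4, 3-3=0, 3-6=-3, 3-8=-5
a = 6: 6--3=9, 6--1=7, 6-3=3, 6-6=0, 6-8=-2
a = 8: 8--3=11, 8--1=9, 8-3=5, 8-6=2, 8-8=0
Collecting distinct values (and noting 0 appears from a-a):
A - A = {-11, -9, -7, -6, -5, -4, -3, -2, 0, 2, 3, 4, 5, 6, 7, 9, 11}
|A - A| = 17

A - A = {-11, -9, -7, -6, -5, -4, -3, -2, 0, 2, 3, 4, 5, 6, 7, 9, 11}


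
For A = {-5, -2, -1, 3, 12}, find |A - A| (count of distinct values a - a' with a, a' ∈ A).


A - A = {a - a' : a, a' ∈ A}; |A| = 5.
Bounds: 2|A|-1 ≤ |A - A| ≤ |A|² - |A| + 1, i.e. 9 ≤ |A - A| ≤ 21.
Note: 0 ∈ A - A always (from a - a). The set is symmetric: if d ∈ A - A then -d ∈ A - A.
Enumerate nonzero differences d = a - a' with a > a' (then include -d):
Positive differences: {1, 3, 4, 5, 8, 9, 13, 14, 17}
Full difference set: {0} ∪ (positive diffs) ∪ (negative diffs).
|A - A| = 1 + 2·9 = 19 (matches direct enumeration: 19).

|A - A| = 19


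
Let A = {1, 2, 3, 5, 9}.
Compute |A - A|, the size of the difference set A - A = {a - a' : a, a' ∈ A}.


A - A = {a - a' : a, a' ∈ A}; |A| = 5.
Bounds: 2|A|-1 ≤ |A - A| ≤ |A|² - |A| + 1, i.e. 9 ≤ |A - A| ≤ 21.
Note: 0 ∈ A - A always (from a - a). The set is symmetric: if d ∈ A - A then -d ∈ A - A.
Enumerate nonzero differences d = a - a' with a > a' (then include -d):
Positive differences: {1, 2, 3, 4, 6, 7, 8}
Full difference set: {0} ∪ (positive diffs) ∪ (negative diffs).
|A - A| = 1 + 2·7 = 15 (matches direct enumeration: 15).

|A - A| = 15


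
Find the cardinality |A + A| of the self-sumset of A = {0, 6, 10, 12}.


A + A = {a + a' : a, a' ∈ A}; |A| = 4.
General bounds: 2|A| - 1 ≤ |A + A| ≤ |A|(|A|+1)/2, i.e. 7 ≤ |A + A| ≤ 10.
Lower bound 2|A|-1 is attained iff A is an arithmetic progression.
Enumerate sums a + a' for a ≤ a' (symmetric, so this suffices):
a = 0: 0+0=0, 0+6=6, 0+10=10, 0+12=12
a = 6: 6+6=12, 6+10=16, 6+12=18
a = 10: 10+10=20, 10+12=22
a = 12: 12+12=24
Distinct sums: {0, 6, 10, 12, 16, 18, 20, 22, 24}
|A + A| = 9

|A + A| = 9


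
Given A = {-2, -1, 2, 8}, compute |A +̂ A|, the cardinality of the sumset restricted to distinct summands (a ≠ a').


Restricted sumset: A +̂ A = {a + a' : a ∈ A, a' ∈ A, a ≠ a'}.
Equivalently, take A + A and drop any sum 2a that is achievable ONLY as a + a for a ∈ A (i.e. sums representable only with equal summands).
Enumerate pairs (a, a') with a < a' (symmetric, so each unordered pair gives one sum; this covers all a ≠ a'):
  -2 + -1 = -3
  -2 + 2 = 0
  -2 + 8 = 6
  -1 + 2 = 1
  -1 + 8 = 7
  2 + 8 = 10
Collected distinct sums: {-3, 0, 1, 6, 7, 10}
|A +̂ A| = 6
(Reference bound: |A +̂ A| ≥ 2|A| - 3 for |A| ≥ 2, with |A| = 4 giving ≥ 5.)

|A +̂ A| = 6


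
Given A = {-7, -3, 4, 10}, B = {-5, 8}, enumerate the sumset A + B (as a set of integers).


A + B = {a + b : a ∈ A, b ∈ B}.
Enumerate all |A|·|B| = 4·2 = 8 pairs (a, b) and collect distinct sums.
a = -7: -7+-5=-12, -7+8=1
a = -3: -3+-5=-8, -3+8=5
a = 4: 4+-5=-1, 4+8=12
a = 10: 10+-5=5, 10+8=18
Collecting distinct sums: A + B = {-12, -8, -1, 1, 5, 12, 18}
|A + B| = 7

A + B = {-12, -8, -1, 1, 5, 12, 18}


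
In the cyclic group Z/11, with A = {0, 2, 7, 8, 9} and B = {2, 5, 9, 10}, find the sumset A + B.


Work in Z/11Z: reduce every sum a + b modulo 11.
Enumerate all 20 pairs:
a = 0: 0+2=2, 0+5=5, 0+9=9, 0+10=10
a = 2: 2+2=4, 2+5=7, 2+9=0, 2+10=1
a = 7: 7+2=9, 7+5=1, 7+9=5, 7+10=6
a = 8: 8+2=10, 8+5=2, 8+9=6, 8+10=7
a = 9: 9+2=0, 9+5=3, 9+9=7, 9+10=8
Distinct residues collected: {0, 1, 2, 3, 4, 5, 6, 7, 8, 9, 10}
|A + B| = 11 (out of 11 total residues).

A + B = {0, 1, 2, 3, 4, 5, 6, 7, 8, 9, 10}


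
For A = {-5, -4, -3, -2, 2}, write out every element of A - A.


A - A = {a - a' : a, a' ∈ A}.
Compute a - a' for each ordered pair (a, a'):
a = -5: -5--5=0, -5--4=-1, -5--3=-2, -5--2=-3, -5-2=-7
a = -4: -4--5=1, -4--4=0, -4--3=-1, -4--2=-2, -4-2=-6
a = -3: -3--5=2, -3--4=1, -3--3=0, -3--2=-1, -3-2=-5
a = -2: -2--5=3, -2--4=2, -2--3=1, -2--2=0, -2-2=-4
a = 2: 2--5=7, 2--4=6, 2--3=5, 2--2=4, 2-2=0
Collecting distinct values (and noting 0 appears from a-a):
A - A = {-7, -6, -5, -4, -3, -2, -1, 0, 1, 2, 3, 4, 5, 6, 7}
|A - A| = 15

A - A = {-7, -6, -5, -4, -3, -2, -1, 0, 1, 2, 3, 4, 5, 6, 7}


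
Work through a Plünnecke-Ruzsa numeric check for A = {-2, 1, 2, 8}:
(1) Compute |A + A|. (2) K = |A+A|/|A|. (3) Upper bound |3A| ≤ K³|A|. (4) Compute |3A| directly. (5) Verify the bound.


|A| = 4.
Step 1: Compute A + A by enumerating all 16 pairs.
A + A = {-4, -1, 0, 2, 3, 4, 6, 9, 10, 16}, so |A + A| = 10.
Step 2: Doubling constant K = |A + A|/|A| = 10/4 = 10/4 ≈ 2.5000.
Step 3: Plünnecke-Ruzsa gives |3A| ≤ K³·|A| = (2.5000)³ · 4 ≈ 62.5000.
Step 4: Compute 3A = A + A + A directly by enumerating all triples (a,b,c) ∈ A³; |3A| = 19.
Step 5: Check 19 ≤ 62.5000? Yes ✓.

K = 10/4, Plünnecke-Ruzsa bound K³|A| ≈ 62.5000, |3A| = 19, inequality holds.


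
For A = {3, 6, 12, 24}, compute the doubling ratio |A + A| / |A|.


|A| = 4.
Compute A + A by enumerating all 16 pairs.
A + A = {6, 9, 12, 15, 18, 24, 27, 30, 36, 48}, so |A + A| = 10.
K = |A + A| / |A| = 10/4 = 5/2 ≈ 2.5000.
Reference: AP of size 4 gives K = 7/4 ≈ 1.7500; a fully generic set of size 4 gives K ≈ 2.5000.

|A| = 4, |A + A| = 10, K = 10/4 = 5/2.


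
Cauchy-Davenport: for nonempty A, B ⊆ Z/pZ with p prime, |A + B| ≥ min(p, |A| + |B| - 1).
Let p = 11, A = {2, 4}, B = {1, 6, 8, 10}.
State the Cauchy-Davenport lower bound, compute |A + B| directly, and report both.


Cauchy-Davenport: |A + B| ≥ min(p, |A| + |B| - 1) for A, B nonempty in Z/pZ.
|A| = 2, |B| = 4, p = 11.
CD lower bound = min(11, 2 + 4 - 1) = min(11, 5) = 5.
Compute A + B mod 11 directly:
a = 2: 2+1=3, 2+6=8, 2+8=10, 2+10=1
a = 4: 4+1=5, 4+6=10, 4+8=1, 4+10=3
A + B = {1, 3, 5, 8, 10}, so |A + B| = 5.
Verify: 5 ≥ 5? Yes ✓.

CD lower bound = 5, actual |A + B| = 5.


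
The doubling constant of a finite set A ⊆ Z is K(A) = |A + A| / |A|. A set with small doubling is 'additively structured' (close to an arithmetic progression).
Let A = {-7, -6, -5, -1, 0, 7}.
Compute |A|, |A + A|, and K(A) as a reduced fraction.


|A| = 6.
Compute A + A by enumerating all 36 pairs.
A + A = {-14, -13, -12, -11, -10, -8, -7, -6, -5, -2, -1, 0, 1, 2, 6, 7, 14}, so |A + A| = 17.
K = |A + A| / |A| = 17/6 (already in lowest terms) ≈ 2.8333.
Reference: AP of size 6 gives K = 11/6 ≈ 1.8333; a fully generic set of size 6 gives K ≈ 3.5000.

|A| = 6, |A + A| = 17, K = 17/6.


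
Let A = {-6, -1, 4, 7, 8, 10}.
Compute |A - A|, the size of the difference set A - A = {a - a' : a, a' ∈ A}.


A - A = {a - a' : a, a' ∈ A}; |A| = 6.
Bounds: 2|A|-1 ≤ |A - A| ≤ |A|² - |A| + 1, i.e. 11 ≤ |A - A| ≤ 31.
Note: 0 ∈ A - A always (from a - a). The set is symmetric: if d ∈ A - A then -d ∈ A - A.
Enumerate nonzero differences d = a - a' with a > a' (then include -d):
Positive differences: {1, 2, 3, 4, 5, 6, 8, 9, 10, 11, 13, 14, 16}
Full difference set: {0} ∪ (positive diffs) ∪ (negative diffs).
|A - A| = 1 + 2·13 = 27 (matches direct enumeration: 27).

|A - A| = 27


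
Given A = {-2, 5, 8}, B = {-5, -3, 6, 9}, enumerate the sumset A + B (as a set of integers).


A + B = {a + b : a ∈ A, b ∈ B}.
Enumerate all |A|·|B| = 3·4 = 12 pairs (a, b) and collect distinct sums.
a = -2: -2+-5=-7, -2+-3=-5, -2+6=4, -2+9=7
a = 5: 5+-5=0, 5+-3=2, 5+6=11, 5+9=14
a = 8: 8+-5=3, 8+-3=5, 8+6=14, 8+9=17
Collecting distinct sums: A + B = {-7, -5, 0, 2, 3, 4, 5, 7, 11, 14, 17}
|A + B| = 11

A + B = {-7, -5, 0, 2, 3, 4, 5, 7, 11, 14, 17}


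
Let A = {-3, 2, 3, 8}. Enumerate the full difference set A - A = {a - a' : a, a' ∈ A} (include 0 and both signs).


A - A = {a - a' : a, a' ∈ A}.
Compute a - a' for each ordered pair (a, a'):
a = -3: -3--3=0, -3-2=-5, -3-3=-6, -3-8=-11
a = 2: 2--3=5, 2-2=0, 2-3=-1, 2-8=-6
a = 3: 3--3=6, 3-2=1, 3-3=0, 3-8=-5
a = 8: 8--3=11, 8-2=6, 8-3=5, 8-8=0
Collecting distinct values (and noting 0 appears from a-a):
A - A = {-11, -6, -5, -1, 0, 1, 5, 6, 11}
|A - A| = 9

A - A = {-11, -6, -5, -1, 0, 1, 5, 6, 11}


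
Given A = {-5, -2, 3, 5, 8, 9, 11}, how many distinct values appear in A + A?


A + A = {a + a' : a, a' ∈ A}; |A| = 7.
General bounds: 2|A| - 1 ≤ |A + A| ≤ |A|(|A|+1)/2, i.e. 13 ≤ |A + A| ≤ 28.
Lower bound 2|A|-1 is attained iff A is an arithmetic progression.
Enumerate sums a + a' for a ≤ a' (symmetric, so this suffices):
a = -5: -5+-5=-10, -5+-2=-7, -5+3=-2, -5+5=0, -5+8=3, -5+9=4, -5+11=6
a = -2: -2+-2=-4, -2+3=1, -2+5=3, -2+8=6, -2+9=7, -2+11=9
a = 3: 3+3=6, 3+5=8, 3+8=11, 3+9=12, 3+11=14
a = 5: 5+5=10, 5+8=13, 5+9=14, 5+11=16
a = 8: 8+8=16, 8+9=17, 8+11=19
a = 9: 9+9=18, 9+11=20
a = 11: 11+11=22
Distinct sums: {-10, -7, -4, -2, 0, 1, 3, 4, 6, 7, 8, 9, 10, 11, 12, 13, 14, 16, 17, 18, 19, 20, 22}
|A + A| = 23

|A + A| = 23


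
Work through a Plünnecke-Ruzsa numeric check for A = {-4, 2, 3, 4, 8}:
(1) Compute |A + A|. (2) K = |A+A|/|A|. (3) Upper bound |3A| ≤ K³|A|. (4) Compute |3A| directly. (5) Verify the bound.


|A| = 5.
Step 1: Compute A + A by enumerating all 25 pairs.
A + A = {-8, -2, -1, 0, 4, 5, 6, 7, 8, 10, 11, 12, 16}, so |A + A| = 13.
Step 2: Doubling constant K = |A + A|/|A| = 13/5 = 13/5 ≈ 2.6000.
Step 3: Plünnecke-Ruzsa gives |3A| ≤ K³·|A| = (2.6000)³ · 5 ≈ 87.8800.
Step 4: Compute 3A = A + A + A directly by enumerating all triples (a,b,c) ∈ A³; |3A| = 24.
Step 5: Check 24 ≤ 87.8800? Yes ✓.

K = 13/5, Plünnecke-Ruzsa bound K³|A| ≈ 87.8800, |3A| = 24, inequality holds.


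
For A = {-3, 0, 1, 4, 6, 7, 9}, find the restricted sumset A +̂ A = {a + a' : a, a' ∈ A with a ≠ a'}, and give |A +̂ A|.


Restricted sumset: A +̂ A = {a + a' : a ∈ A, a' ∈ A, a ≠ a'}.
Equivalently, take A + A and drop any sum 2a that is achievable ONLY as a + a for a ∈ A (i.e. sums representable only with equal summands).
Enumerate pairs (a, a') with a < a' (symmetric, so each unordered pair gives one sum; this covers all a ≠ a'):
  -3 + 0 = -3
  -3 + 1 = -2
  -3 + 4 = 1
  -3 + 6 = 3
  -3 + 7 = 4
  -3 + 9 = 6
  0 + 1 = 1
  0 + 4 = 4
  0 + 6 = 6
  0 + 7 = 7
  0 + 9 = 9
  1 + 4 = 5
  1 + 6 = 7
  1 + 7 = 8
  1 + 9 = 10
  4 + 6 = 10
  4 + 7 = 11
  4 + 9 = 13
  6 + 7 = 13
  6 + 9 = 15
  7 + 9 = 16
Collected distinct sums: {-3, -2, 1, 3, 4, 5, 6, 7, 8, 9, 10, 11, 13, 15, 16}
|A +̂ A| = 15
(Reference bound: |A +̂ A| ≥ 2|A| - 3 for |A| ≥ 2, with |A| = 7 giving ≥ 11.)

|A +̂ A| = 15


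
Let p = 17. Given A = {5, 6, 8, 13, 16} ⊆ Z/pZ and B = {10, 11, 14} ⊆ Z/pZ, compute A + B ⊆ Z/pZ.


Work in Z/17Z: reduce every sum a + b modulo 17.
Enumerate all 15 pairs:
a = 5: 5+10=15, 5+11=16, 5+14=2
a = 6: 6+10=16, 6+11=0, 6+14=3
a = 8: 8+10=1, 8+11=2, 8+14=5
a = 13: 13+10=6, 13+11=7, 13+14=10
a = 16: 16+10=9, 16+11=10, 16+14=13
Distinct residues collected: {0, 1, 2, 3, 5, 6, 7, 9, 10, 13, 15, 16}
|A + B| = 12 (out of 17 total residues).

A + B = {0, 1, 2, 3, 5, 6, 7, 9, 10, 13, 15, 16}


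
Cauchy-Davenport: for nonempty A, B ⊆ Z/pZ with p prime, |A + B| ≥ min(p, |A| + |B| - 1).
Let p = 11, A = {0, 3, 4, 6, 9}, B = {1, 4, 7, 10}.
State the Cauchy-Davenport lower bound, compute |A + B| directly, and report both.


Cauchy-Davenport: |A + B| ≥ min(p, |A| + |B| - 1) for A, B nonempty in Z/pZ.
|A| = 5, |B| = 4, p = 11.
CD lower bound = min(11, 5 + 4 - 1) = min(11, 8) = 8.
Compute A + B mod 11 directly:
a = 0: 0+1=1, 0+4=4, 0+7=7, 0+10=10
a = 3: 3+1=4, 3+4=7, 3+7=10, 3+10=2
a = 4: 4+1=5, 4+4=8, 4+7=0, 4+10=3
a = 6: 6+1=7, 6+4=10, 6+7=2, 6+10=5
a = 9: 9+1=10, 9+4=2, 9+7=5, 9+10=8
A + B = {0, 1, 2, 3, 4, 5, 7, 8, 10}, so |A + B| = 9.
Verify: 9 ≥ 8? Yes ✓.

CD lower bound = 8, actual |A + B| = 9.


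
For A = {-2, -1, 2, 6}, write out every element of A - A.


A - A = {a - a' : a, a' ∈ A}.
Compute a - a' for each ordered pair (a, a'):
a = -2: -2--2=0, -2--1=-1, -2-2=-4, -2-6=-8
a = -1: -1--2=1, -1--1=0, -1-2=-3, -1-6=-7
a = 2: 2--2=4, 2--1=3, 2-2=0, 2-6=-4
a = 6: 6--2=8, 6--1=7, 6-2=4, 6-6=0
Collecting distinct values (and noting 0 appears from a-a):
A - A = {-8, -7, -4, -3, -1, 0, 1, 3, 4, 7, 8}
|A - A| = 11

A - A = {-8, -7, -4, -3, -1, 0, 1, 3, 4, 7, 8}


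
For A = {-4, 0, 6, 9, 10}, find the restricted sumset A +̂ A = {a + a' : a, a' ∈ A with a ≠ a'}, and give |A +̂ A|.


Restricted sumset: A +̂ A = {a + a' : a ∈ A, a' ∈ A, a ≠ a'}.
Equivalently, take A + A and drop any sum 2a that is achievable ONLY as a + a for a ∈ A (i.e. sums representable only with equal summands).
Enumerate pairs (a, a') with a < a' (symmetric, so each unordered pair gives one sum; this covers all a ≠ a'):
  -4 + 0 = -4
  -4 + 6 = 2
  -4 + 9 = 5
  -4 + 10 = 6
  0 + 6 = 6
  0 + 9 = 9
  0 + 10 = 10
  6 + 9 = 15
  6 + 10 = 16
  9 + 10 = 19
Collected distinct sums: {-4, 2, 5, 6, 9, 10, 15, 16, 19}
|A +̂ A| = 9
(Reference bound: |A +̂ A| ≥ 2|A| - 3 for |A| ≥ 2, with |A| = 5 giving ≥ 7.)

|A +̂ A| = 9


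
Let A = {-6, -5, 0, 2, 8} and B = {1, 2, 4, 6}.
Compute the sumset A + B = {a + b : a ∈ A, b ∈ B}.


A + B = {a + b : a ∈ A, b ∈ B}.
Enumerate all |A|·|B| = 5·4 = 20 pairs (a, b) and collect distinct sums.
a = -6: -6+1=-5, -6+2=-4, -6+4=-2, -6+6=0
a = -5: -5+1=-4, -5+2=-3, -5+4=-1, -5+6=1
a = 0: 0+1=1, 0+2=2, 0+4=4, 0+6=6
a = 2: 2+1=3, 2+2=4, 2+4=6, 2+6=8
a = 8: 8+1=9, 8+2=10, 8+4=12, 8+6=14
Collecting distinct sums: A + B = {-5, -4, -3, -2, -1, 0, 1, 2, 3, 4, 6, 8, 9, 10, 12, 14}
|A + B| = 16

A + B = {-5, -4, -3, -2, -1, 0, 1, 2, 3, 4, 6, 8, 9, 10, 12, 14}


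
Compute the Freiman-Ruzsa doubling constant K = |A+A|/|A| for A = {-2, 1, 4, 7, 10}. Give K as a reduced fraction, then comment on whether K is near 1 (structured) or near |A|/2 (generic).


|A| = 5.
Compute A + A by enumerating all 25 pairs.
A + A = {-4, -1, 2, 5, 8, 11, 14, 17, 20}, so |A + A| = 9.
K = |A + A| / |A| = 9/5 (already in lowest terms) ≈ 1.8000.
Reference: AP of size 5 gives K = 9/5 ≈ 1.8000; a fully generic set of size 5 gives K ≈ 3.0000.

|A| = 5, |A + A| = 9, K = 9/5.


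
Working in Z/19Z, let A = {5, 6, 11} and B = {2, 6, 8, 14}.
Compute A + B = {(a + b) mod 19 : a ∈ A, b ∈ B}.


Work in Z/19Z: reduce every sum a + b modulo 19.
Enumerate all 12 pairs:
a = 5: 5+2=7, 5+6=11, 5+8=13, 5+14=0
a = 6: 6+2=8, 6+6=12, 6+8=14, 6+14=1
a = 11: 11+2=13, 11+6=17, 11+8=0, 11+14=6
Distinct residues collected: {0, 1, 6, 7, 8, 11, 12, 13, 14, 17}
|A + B| = 10 (out of 19 total residues).

A + B = {0, 1, 6, 7, 8, 11, 12, 13, 14, 17}


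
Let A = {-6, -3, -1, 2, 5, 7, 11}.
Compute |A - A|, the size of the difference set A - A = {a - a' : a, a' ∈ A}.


A - A = {a - a' : a, a' ∈ A}; |A| = 7.
Bounds: 2|A|-1 ≤ |A - A| ≤ |A|² - |A| + 1, i.e. 13 ≤ |A - A| ≤ 43.
Note: 0 ∈ A - A always (from a - a). The set is symmetric: if d ∈ A - A then -d ∈ A - A.
Enumerate nonzero differences d = a - a' with a > a' (then include -d):
Positive differences: {2, 3, 4, 5, 6, 8, 9, 10, 11, 12, 13, 14, 17}
Full difference set: {0} ∪ (positive diffs) ∪ (negative diffs).
|A - A| = 1 + 2·13 = 27 (matches direct enumeration: 27).

|A - A| = 27


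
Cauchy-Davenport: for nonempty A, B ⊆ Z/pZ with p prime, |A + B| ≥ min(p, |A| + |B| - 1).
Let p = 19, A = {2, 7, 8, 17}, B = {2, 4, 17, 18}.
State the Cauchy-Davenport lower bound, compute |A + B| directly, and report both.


Cauchy-Davenport: |A + B| ≥ min(p, |A| + |B| - 1) for A, B nonempty in Z/pZ.
|A| = 4, |B| = 4, p = 19.
CD lower bound = min(19, 4 + 4 - 1) = min(19, 7) = 7.
Compute A + B mod 19 directly:
a = 2: 2+2=4, 2+4=6, 2+17=0, 2+18=1
a = 7: 7+2=9, 7+4=11, 7+17=5, 7+18=6
a = 8: 8+2=10, 8+4=12, 8+17=6, 8+18=7
a = 17: 17+2=0, 17+4=2, 17+17=15, 17+18=16
A + B = {0, 1, 2, 4, 5, 6, 7, 9, 10, 11, 12, 15, 16}, so |A + B| = 13.
Verify: 13 ≥ 7? Yes ✓.

CD lower bound = 7, actual |A + B| = 13.


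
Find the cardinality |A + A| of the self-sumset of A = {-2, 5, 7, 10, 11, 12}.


A + A = {a + a' : a, a' ∈ A}; |A| = 6.
General bounds: 2|A| - 1 ≤ |A + A| ≤ |A|(|A|+1)/2, i.e. 11 ≤ |A + A| ≤ 21.
Lower bound 2|A|-1 is attained iff A is an arithmetic progression.
Enumerate sums a + a' for a ≤ a' (symmetric, so this suffices):
a = -2: -2+-2=-4, -2+5=3, -2+7=5, -2+10=8, -2+11=9, -2+12=10
a = 5: 5+5=10, 5+7=12, 5+10=15, 5+11=16, 5+12=17
a = 7: 7+7=14, 7+10=17, 7+11=18, 7+12=19
a = 10: 10+10=20, 10+11=21, 10+12=22
a = 11: 11+11=22, 11+12=23
a = 12: 12+12=24
Distinct sums: {-4, 3, 5, 8, 9, 10, 12, 14, 15, 16, 17, 18, 19, 20, 21, 22, 23, 24}
|A + A| = 18

|A + A| = 18


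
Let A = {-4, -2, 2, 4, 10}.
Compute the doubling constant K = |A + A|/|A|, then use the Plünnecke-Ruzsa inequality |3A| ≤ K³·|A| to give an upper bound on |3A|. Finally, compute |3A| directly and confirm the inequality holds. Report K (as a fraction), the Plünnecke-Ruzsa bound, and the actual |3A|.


|A| = 5.
Step 1: Compute A + A by enumerating all 25 pairs.
A + A = {-8, -6, -4, -2, 0, 2, 4, 6, 8, 12, 14, 20}, so |A + A| = 12.
Step 2: Doubling constant K = |A + A|/|A| = 12/5 = 12/5 ≈ 2.4000.
Step 3: Plünnecke-Ruzsa gives |3A| ≤ K³·|A| = (2.4000)³ · 5 ≈ 69.1200.
Step 4: Compute 3A = A + A + A directly by enumerating all triples (a,b,c) ∈ A³; |3A| = 19.
Step 5: Check 19 ≤ 69.1200? Yes ✓.

K = 12/5, Plünnecke-Ruzsa bound K³|A| ≈ 69.1200, |3A| = 19, inequality holds.


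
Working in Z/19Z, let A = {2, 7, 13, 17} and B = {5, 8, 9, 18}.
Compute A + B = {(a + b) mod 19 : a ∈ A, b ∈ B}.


Work in Z/19Z: reduce every sum a + b modulo 19.
Enumerate all 16 pairs:
a = 2: 2+5=7, 2+8=10, 2+9=11, 2+18=1
a = 7: 7+5=12, 7+8=15, 7+9=16, 7+18=6
a = 13: 13+5=18, 13+8=2, 13+9=3, 13+18=12
a = 17: 17+5=3, 17+8=6, 17+9=7, 17+18=16
Distinct residues collected: {1, 2, 3, 6, 7, 10, 11, 12, 15, 16, 18}
|A + B| = 11 (out of 19 total residues).

A + B = {1, 2, 3, 6, 7, 10, 11, 12, 15, 16, 18}


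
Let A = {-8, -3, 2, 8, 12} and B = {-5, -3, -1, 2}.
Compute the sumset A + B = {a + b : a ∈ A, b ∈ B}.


A + B = {a + b : a ∈ A, b ∈ B}.
Enumerate all |A|·|B| = 5·4 = 20 pairs (a, b) and collect distinct sums.
a = -8: -8+-5=-13, -8+-3=-11, -8+-1=-9, -8+2=-6
a = -3: -3+-5=-8, -3+-3=-6, -3+-1=-4, -3+2=-1
a = 2: 2+-5=-3, 2+-3=-1, 2+-1=1, 2+2=4
a = 8: 8+-5=3, 8+-3=5, 8+-1=7, 8+2=10
a = 12: 12+-5=7, 12+-3=9, 12+-1=11, 12+2=14
Collecting distinct sums: A + B = {-13, -11, -9, -8, -6, -4, -3, -1, 1, 3, 4, 5, 7, 9, 10, 11, 14}
|A + B| = 17

A + B = {-13, -11, -9, -8, -6, -4, -3, -1, 1, 3, 4, 5, 7, 9, 10, 11, 14}


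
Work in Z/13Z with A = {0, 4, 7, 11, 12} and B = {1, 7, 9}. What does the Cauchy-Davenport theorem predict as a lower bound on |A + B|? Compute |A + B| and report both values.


Cauchy-Davenport: |A + B| ≥ min(p, |A| + |B| - 1) for A, B nonempty in Z/pZ.
|A| = 5, |B| = 3, p = 13.
CD lower bound = min(13, 5 + 3 - 1) = min(13, 7) = 7.
Compute A + B mod 13 directly:
a = 0: 0+1=1, 0+7=7, 0+9=9
a = 4: 4+1=5, 4+7=11, 4+9=0
a = 7: 7+1=8, 7+7=1, 7+9=3
a = 11: 11+1=12, 11+7=5, 11+9=7
a = 12: 12+1=0, 12+7=6, 12+9=8
A + B = {0, 1, 3, 5, 6, 7, 8, 9, 11, 12}, so |A + B| = 10.
Verify: 10 ≥ 7? Yes ✓.

CD lower bound = 7, actual |A + B| = 10.


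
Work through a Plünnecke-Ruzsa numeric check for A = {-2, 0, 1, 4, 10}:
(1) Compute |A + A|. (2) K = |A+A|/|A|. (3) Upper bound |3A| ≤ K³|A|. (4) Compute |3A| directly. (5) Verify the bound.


|A| = 5.
Step 1: Compute A + A by enumerating all 25 pairs.
A + A = {-4, -2, -1, 0, 1, 2, 4, 5, 8, 10, 11, 14, 20}, so |A + A| = 13.
Step 2: Doubling constant K = |A + A|/|A| = 13/5 = 13/5 ≈ 2.6000.
Step 3: Plünnecke-Ruzsa gives |3A| ≤ K³·|A| = (2.6000)³ · 5 ≈ 87.8800.
Step 4: Compute 3A = A + A + A directly by enumerating all triples (a,b,c) ∈ A³; |3A| = 24.
Step 5: Check 24 ≤ 87.8800? Yes ✓.

K = 13/5, Plünnecke-Ruzsa bound K³|A| ≈ 87.8800, |3A| = 24, inequality holds.


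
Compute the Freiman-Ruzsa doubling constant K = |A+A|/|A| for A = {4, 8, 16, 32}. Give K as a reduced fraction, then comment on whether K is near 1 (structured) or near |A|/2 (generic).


|A| = 4.
Compute A + A by enumerating all 16 pairs.
A + A = {8, 12, 16, 20, 24, 32, 36, 40, 48, 64}, so |A + A| = 10.
K = |A + A| / |A| = 10/4 = 5/2 ≈ 2.5000.
Reference: AP of size 4 gives K = 7/4 ≈ 1.7500; a fully generic set of size 4 gives K ≈ 2.5000.

|A| = 4, |A + A| = 10, K = 10/4 = 5/2.


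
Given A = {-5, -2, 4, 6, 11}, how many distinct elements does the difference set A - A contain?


A - A = {a - a' : a, a' ∈ A}; |A| = 5.
Bounds: 2|A|-1 ≤ |A - A| ≤ |A|² - |A| + 1, i.e. 9 ≤ |A - A| ≤ 21.
Note: 0 ∈ A - A always (from a - a). The set is symmetric: if d ∈ A - A then -d ∈ A - A.
Enumerate nonzero differences d = a - a' with a > a' (then include -d):
Positive differences: {2, 3, 5, 6, 7, 8, 9, 11, 13, 16}
Full difference set: {0} ∪ (positive diffs) ∪ (negative diffs).
|A - A| = 1 + 2·10 = 21 (matches direct enumeration: 21).

|A - A| = 21


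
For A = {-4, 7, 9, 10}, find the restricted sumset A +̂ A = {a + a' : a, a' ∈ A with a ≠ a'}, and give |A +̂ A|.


Restricted sumset: A +̂ A = {a + a' : a ∈ A, a' ∈ A, a ≠ a'}.
Equivalently, take A + A and drop any sum 2a that is achievable ONLY as a + a for a ∈ A (i.e. sums representable only with equal summands).
Enumerate pairs (a, a') with a < a' (symmetric, so each unordered pair gives one sum; this covers all a ≠ a'):
  -4 + 7 = 3
  -4 + 9 = 5
  -4 + 10 = 6
  7 + 9 = 16
  7 + 10 = 17
  9 + 10 = 19
Collected distinct sums: {3, 5, 6, 16, 17, 19}
|A +̂ A| = 6
(Reference bound: |A +̂ A| ≥ 2|A| - 3 for |A| ≥ 2, with |A| = 4 giving ≥ 5.)

|A +̂ A| = 6


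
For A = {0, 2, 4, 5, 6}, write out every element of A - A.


A - A = {a - a' : a, a' ∈ A}.
Compute a - a' for each ordered pair (a, a'):
a = 0: 0-0=0, 0-2=-2, 0-4=-4, 0-5=-5, 0-6=-6
a = 2: 2-0=2, 2-2=0, 2-4=-2, 2-5=-3, 2-6=-4
a = 4: 4-0=4, 4-2=2, 4-4=0, 4-5=-1, 4-6=-2
a = 5: 5-0=5, 5-2=3, 5-4=1, 5-5=0, 5-6=-1
a = 6: 6-0=6, 6-2=4, 6-4=2, 6-5=1, 6-6=0
Collecting distinct values (and noting 0 appears from a-a):
A - A = {-6, -5, -4, -3, -2, -1, 0, 1, 2, 3, 4, 5, 6}
|A - A| = 13

A - A = {-6, -5, -4, -3, -2, -1, 0, 1, 2, 3, 4, 5, 6}


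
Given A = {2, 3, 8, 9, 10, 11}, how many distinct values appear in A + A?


A + A = {a + a' : a, a' ∈ A}; |A| = 6.
General bounds: 2|A| - 1 ≤ |A + A| ≤ |A|(|A|+1)/2, i.e. 11 ≤ |A + A| ≤ 21.
Lower bound 2|A|-1 is attained iff A is an arithmetic progression.
Enumerate sums a + a' for a ≤ a' (symmetric, so this suffices):
a = 2: 2+2=4, 2+3=5, 2+8=10, 2+9=11, 2+10=12, 2+11=13
a = 3: 3+3=6, 3+8=11, 3+9=12, 3+10=13, 3+11=14
a = 8: 8+8=16, 8+9=17, 8+10=18, 8+11=19
a = 9: 9+9=18, 9+10=19, 9+11=20
a = 10: 10+10=20, 10+11=21
a = 11: 11+11=22
Distinct sums: {4, 5, 6, 10, 11, 12, 13, 14, 16, 17, 18, 19, 20, 21, 22}
|A + A| = 15

|A + A| = 15


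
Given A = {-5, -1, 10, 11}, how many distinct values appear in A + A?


A + A = {a + a' : a, a' ∈ A}; |A| = 4.
General bounds: 2|A| - 1 ≤ |A + A| ≤ |A|(|A|+1)/2, i.e. 7 ≤ |A + A| ≤ 10.
Lower bound 2|A|-1 is attained iff A is an arithmetic progression.
Enumerate sums a + a' for a ≤ a' (symmetric, so this suffices):
a = -5: -5+-5=-10, -5+-1=-6, -5+10=5, -5+11=6
a = -1: -1+-1=-2, -1+10=9, -1+11=10
a = 10: 10+10=20, 10+11=21
a = 11: 11+11=22
Distinct sums: {-10, -6, -2, 5, 6, 9, 10, 20, 21, 22}
|A + A| = 10

|A + A| = 10


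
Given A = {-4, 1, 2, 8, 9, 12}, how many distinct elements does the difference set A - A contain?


A - A = {a - a' : a, a' ∈ A}; |A| = 6.
Bounds: 2|A|-1 ≤ |A - A| ≤ |A|² - |A| + 1, i.e. 11 ≤ |A - A| ≤ 31.
Note: 0 ∈ A - A always (from a - a). The set is symmetric: if d ∈ A - A then -d ∈ A - A.
Enumerate nonzero differences d = a - a' with a > a' (then include -d):
Positive differences: {1, 3, 4, 5, 6, 7, 8, 10, 11, 12, 13, 16}
Full difference set: {0} ∪ (positive diffs) ∪ (negative diffs).
|A - A| = 1 + 2·12 = 25 (matches direct enumeration: 25).

|A - A| = 25


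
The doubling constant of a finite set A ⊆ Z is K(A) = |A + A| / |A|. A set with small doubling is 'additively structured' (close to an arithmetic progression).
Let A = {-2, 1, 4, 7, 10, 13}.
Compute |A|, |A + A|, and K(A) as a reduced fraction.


|A| = 6.
Compute A + A by enumerating all 36 pairs.
A + A = {-4, -1, 2, 5, 8, 11, 14, 17, 20, 23, 26}, so |A + A| = 11.
K = |A + A| / |A| = 11/6 (already in lowest terms) ≈ 1.8333.
Reference: AP of size 6 gives K = 11/6 ≈ 1.8333; a fully generic set of size 6 gives K ≈ 3.5000.

|A| = 6, |A + A| = 11, K = 11/6.


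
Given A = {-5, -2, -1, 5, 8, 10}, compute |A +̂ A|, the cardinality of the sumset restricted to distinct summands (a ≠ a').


Restricted sumset: A +̂ A = {a + a' : a ∈ A, a' ∈ A, a ≠ a'}.
Equivalently, take A + A and drop any sum 2a that is achievable ONLY as a + a for a ∈ A (i.e. sums representable only with equal summands).
Enumerate pairs (a, a') with a < a' (symmetric, so each unordered pair gives one sum; this covers all a ≠ a'):
  -5 + -2 = -7
  -5 + -1 = -6
  -5 + 5 = 0
  -5 + 8 = 3
  -5 + 10 = 5
  -2 + -1 = -3
  -2 + 5 = 3
  -2 + 8 = 6
  -2 + 10 = 8
  -1 + 5 = 4
  -1 + 8 = 7
  -1 + 10 = 9
  5 + 8 = 13
  5 + 10 = 15
  8 + 10 = 18
Collected distinct sums: {-7, -6, -3, 0, 3, 4, 5, 6, 7, 8, 9, 13, 15, 18}
|A +̂ A| = 14
(Reference bound: |A +̂ A| ≥ 2|A| - 3 for |A| ≥ 2, with |A| = 6 giving ≥ 9.)

|A +̂ A| = 14


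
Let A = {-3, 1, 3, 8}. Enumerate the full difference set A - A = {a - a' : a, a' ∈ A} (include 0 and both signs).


A - A = {a - a' : a, a' ∈ A}.
Compute a - a' for each ordered pair (a, a'):
a = -3: -3--3=0, -3-1=-4, -3-3=-6, -3-8=-11
a = 1: 1--3=4, 1-1=0, 1-3=-2, 1-8=-7
a = 3: 3--3=6, 3-1=2, 3-3=0, 3-8=-5
a = 8: 8--3=11, 8-1=7, 8-3=5, 8-8=0
Collecting distinct values (and noting 0 appears from a-a):
A - A = {-11, -7, -6, -5, -4, -2, 0, 2, 4, 5, 6, 7, 11}
|A - A| = 13

A - A = {-11, -7, -6, -5, -4, -2, 0, 2, 4, 5, 6, 7, 11}


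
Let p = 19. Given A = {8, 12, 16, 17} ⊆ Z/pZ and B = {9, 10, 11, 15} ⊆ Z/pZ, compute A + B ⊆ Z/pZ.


Work in Z/19Z: reduce every sum a + b modulo 19.
Enumerate all 16 pairs:
a = 8: 8+9=17, 8+10=18, 8+11=0, 8+15=4
a = 12: 12+9=2, 12+10=3, 12+11=4, 12+15=8
a = 16: 16+9=6, 16+10=7, 16+11=8, 16+15=12
a = 17: 17+9=7, 17+10=8, 17+11=9, 17+15=13
Distinct residues collected: {0, 2, 3, 4, 6, 7, 8, 9, 12, 13, 17, 18}
|A + B| = 12 (out of 19 total residues).

A + B = {0, 2, 3, 4, 6, 7, 8, 9, 12, 13, 17, 18}


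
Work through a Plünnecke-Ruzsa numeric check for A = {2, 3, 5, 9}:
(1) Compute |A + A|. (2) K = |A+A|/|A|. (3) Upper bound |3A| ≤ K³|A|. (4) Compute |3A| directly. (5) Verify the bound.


|A| = 4.
Step 1: Compute A + A by enumerating all 16 pairs.
A + A = {4, 5, 6, 7, 8, 10, 11, 12, 14, 18}, so |A + A| = 10.
Step 2: Doubling constant K = |A + A|/|A| = 10/4 = 10/4 ≈ 2.5000.
Step 3: Plünnecke-Ruzsa gives |3A| ≤ K³·|A| = (2.5000)³ · 4 ≈ 62.5000.
Step 4: Compute 3A = A + A + A directly by enumerating all triples (a,b,c) ∈ A³; |3A| = 17.
Step 5: Check 17 ≤ 62.5000? Yes ✓.

K = 10/4, Plünnecke-Ruzsa bound K³|A| ≈ 62.5000, |3A| = 17, inequality holds.


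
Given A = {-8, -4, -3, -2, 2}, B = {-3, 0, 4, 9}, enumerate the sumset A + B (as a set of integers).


A + B = {a + b : a ∈ A, b ∈ B}.
Enumerate all |A|·|B| = 5·4 = 20 pairs (a, b) and collect distinct sums.
a = -8: -8+-3=-11, -8+0=-8, -8+4=-4, -8+9=1
a = -4: -4+-3=-7, -4+0=-4, -4+4=0, -4+9=5
a = -3: -3+-3=-6, -3+0=-3, -3+4=1, -3+9=6
a = -2: -2+-3=-5, -2+0=-2, -2+4=2, -2+9=7
a = 2: 2+-3=-1, 2+0=2, 2+4=6, 2+9=11
Collecting distinct sums: A + B = {-11, -8, -7, -6, -5, -4, -3, -2, -1, 0, 1, 2, 5, 6, 7, 11}
|A + B| = 16

A + B = {-11, -8, -7, -6, -5, -4, -3, -2, -1, 0, 1, 2, 5, 6, 7, 11}


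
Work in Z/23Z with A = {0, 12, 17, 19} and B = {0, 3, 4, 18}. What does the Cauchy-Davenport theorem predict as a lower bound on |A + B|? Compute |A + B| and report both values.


Cauchy-Davenport: |A + B| ≥ min(p, |A| + |B| - 1) for A, B nonempty in Z/pZ.
|A| = 4, |B| = 4, p = 23.
CD lower bound = min(23, 4 + 4 - 1) = min(23, 7) = 7.
Compute A + B mod 23 directly:
a = 0: 0+0=0, 0+3=3, 0+4=4, 0+18=18
a = 12: 12+0=12, 12+3=15, 12+4=16, 12+18=7
a = 17: 17+0=17, 17+3=20, 17+4=21, 17+18=12
a = 19: 19+0=19, 19+3=22, 19+4=0, 19+18=14
A + B = {0, 3, 4, 7, 12, 14, 15, 16, 17, 18, 19, 20, 21, 22}, so |A + B| = 14.
Verify: 14 ≥ 7? Yes ✓.

CD lower bound = 7, actual |A + B| = 14.


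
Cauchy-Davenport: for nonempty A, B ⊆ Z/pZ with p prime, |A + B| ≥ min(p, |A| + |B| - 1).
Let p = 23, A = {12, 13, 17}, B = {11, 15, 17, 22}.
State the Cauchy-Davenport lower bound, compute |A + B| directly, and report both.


Cauchy-Davenport: |A + B| ≥ min(p, |A| + |B| - 1) for A, B nonempty in Z/pZ.
|A| = 3, |B| = 4, p = 23.
CD lower bound = min(23, 3 + 4 - 1) = min(23, 6) = 6.
Compute A + B mod 23 directly:
a = 12: 12+11=0, 12+15=4, 12+17=6, 12+22=11
a = 13: 13+11=1, 13+15=5, 13+17=7, 13+22=12
a = 17: 17+11=5, 17+15=9, 17+17=11, 17+22=16
A + B = {0, 1, 4, 5, 6, 7, 9, 11, 12, 16}, so |A + B| = 10.
Verify: 10 ≥ 6? Yes ✓.

CD lower bound = 6, actual |A + B| = 10.


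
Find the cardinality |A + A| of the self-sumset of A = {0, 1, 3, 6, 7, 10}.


A + A = {a + a' : a, a' ∈ A}; |A| = 6.
General bounds: 2|A| - 1 ≤ |A + A| ≤ |A|(|A|+1)/2, i.e. 11 ≤ |A + A| ≤ 21.
Lower bound 2|A|-1 is attained iff A is an arithmetic progression.
Enumerate sums a + a' for a ≤ a' (symmetric, so this suffices):
a = 0: 0+0=0, 0+1=1, 0+3=3, 0+6=6, 0+7=7, 0+10=10
a = 1: 1+1=2, 1+3=4, 1+6=7, 1+7=8, 1+10=11
a = 3: 3+3=6, 3+6=9, 3+7=10, 3+10=13
a = 6: 6+6=12, 6+7=13, 6+10=16
a = 7: 7+7=14, 7+10=17
a = 10: 10+10=20
Distinct sums: {0, 1, 2, 3, 4, 6, 7, 8, 9, 10, 11, 12, 13, 14, 16, 17, 20}
|A + A| = 17

|A + A| = 17


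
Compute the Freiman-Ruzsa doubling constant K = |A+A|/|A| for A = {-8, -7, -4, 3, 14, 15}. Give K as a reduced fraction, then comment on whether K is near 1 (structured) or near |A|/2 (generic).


|A| = 6.
Compute A + A by enumerating all 36 pairs.
A + A = {-16, -15, -14, -12, -11, -8, -5, -4, -1, 6, 7, 8, 10, 11, 17, 18, 28, 29, 30}, so |A + A| = 19.
K = |A + A| / |A| = 19/6 (already in lowest terms) ≈ 3.1667.
Reference: AP of size 6 gives K = 11/6 ≈ 1.8333; a fully generic set of size 6 gives K ≈ 3.5000.

|A| = 6, |A + A| = 19, K = 19/6.


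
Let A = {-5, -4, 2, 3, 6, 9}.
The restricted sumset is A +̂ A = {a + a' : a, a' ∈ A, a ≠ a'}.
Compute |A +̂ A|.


Restricted sumset: A +̂ A = {a + a' : a ∈ A, a' ∈ A, a ≠ a'}.
Equivalently, take A + A and drop any sum 2a that is achievable ONLY as a + a for a ∈ A (i.e. sums representable only with equal summands).
Enumerate pairs (a, a') with a < a' (symmetric, so each unordered pair gives one sum; this covers all a ≠ a'):
  -5 + -4 = -9
  -5 + 2 = -3
  -5 + 3 = -2
  -5 + 6 = 1
  -5 + 9 = 4
  -4 + 2 = -2
  -4 + 3 = -1
  -4 + 6 = 2
  -4 + 9 = 5
  2 + 3 = 5
  2 + 6 = 8
  2 + 9 = 11
  3 + 6 = 9
  3 + 9 = 12
  6 + 9 = 15
Collected distinct sums: {-9, -3, -2, -1, 1, 2, 4, 5, 8, 9, 11, 12, 15}
|A +̂ A| = 13
(Reference bound: |A +̂ A| ≥ 2|A| - 3 for |A| ≥ 2, with |A| = 6 giving ≥ 9.)

|A +̂ A| = 13


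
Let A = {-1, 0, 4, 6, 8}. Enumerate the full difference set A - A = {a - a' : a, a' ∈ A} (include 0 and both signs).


A - A = {a - a' : a, a' ∈ A}.
Compute a - a' for each ordered pair (a, a'):
a = -1: -1--1=0, -1-0=-1, -1-4=-5, -1-6=-7, -1-8=-9
a = 0: 0--1=1, 0-0=0, 0-4=-4, 0-6=-6, 0-8=-8
a = 4: 4--1=5, 4-0=4, 4-4=0, 4-6=-2, 4-8=-4
a = 6: 6--1=7, 6-0=6, 6-4=2, 6-6=0, 6-8=-2
a = 8: 8--1=9, 8-0=8, 8-4=4, 8-6=2, 8-8=0
Collecting distinct values (and noting 0 appears from a-a):
A - A = {-9, -8, -7, -6, -5, -4, -2, -1, 0, 1, 2, 4, 5, 6, 7, 8, 9}
|A - A| = 17

A - A = {-9, -8, -7, -6, -5, -4, -2, -1, 0, 1, 2, 4, 5, 6, 7, 8, 9}


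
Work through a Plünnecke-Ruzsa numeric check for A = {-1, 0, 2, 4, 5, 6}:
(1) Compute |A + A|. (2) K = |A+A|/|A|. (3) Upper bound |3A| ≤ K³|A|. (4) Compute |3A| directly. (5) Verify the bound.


|A| = 6.
Step 1: Compute A + A by enumerating all 36 pairs.
A + A = {-2, -1, 0, 1, 2, 3, 4, 5, 6, 7, 8, 9, 10, 11, 12}, so |A + A| = 15.
Step 2: Doubling constant K = |A + A|/|A| = 15/6 = 15/6 ≈ 2.5000.
Step 3: Plünnecke-Ruzsa gives |3A| ≤ K³·|A| = (2.5000)³ · 6 ≈ 93.7500.
Step 4: Compute 3A = A + A + A directly by enumerating all triples (a,b,c) ∈ A³; |3A| = 22.
Step 5: Check 22 ≤ 93.7500? Yes ✓.

K = 15/6, Plünnecke-Ruzsa bound K³|A| ≈ 93.7500, |3A| = 22, inequality holds.
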